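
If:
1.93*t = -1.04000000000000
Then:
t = -0.54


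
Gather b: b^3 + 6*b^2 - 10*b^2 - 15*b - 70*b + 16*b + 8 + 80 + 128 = b^3 - 4*b^2 - 69*b + 216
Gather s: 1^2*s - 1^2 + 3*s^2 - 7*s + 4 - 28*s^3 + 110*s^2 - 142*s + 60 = -28*s^3 + 113*s^2 - 148*s + 63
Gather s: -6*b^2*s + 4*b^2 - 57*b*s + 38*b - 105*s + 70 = 4*b^2 + 38*b + s*(-6*b^2 - 57*b - 105) + 70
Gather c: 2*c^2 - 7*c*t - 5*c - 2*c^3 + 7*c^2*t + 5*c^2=-2*c^3 + c^2*(7*t + 7) + c*(-7*t - 5)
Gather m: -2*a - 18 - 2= -2*a - 20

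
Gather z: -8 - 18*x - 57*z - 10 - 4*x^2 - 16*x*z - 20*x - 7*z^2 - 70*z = -4*x^2 - 38*x - 7*z^2 + z*(-16*x - 127) - 18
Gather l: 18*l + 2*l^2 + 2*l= 2*l^2 + 20*l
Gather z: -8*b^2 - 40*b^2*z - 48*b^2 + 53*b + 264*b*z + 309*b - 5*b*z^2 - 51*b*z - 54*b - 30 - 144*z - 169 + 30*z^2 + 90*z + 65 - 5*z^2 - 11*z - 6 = -56*b^2 + 308*b + z^2*(25 - 5*b) + z*(-40*b^2 + 213*b - 65) - 140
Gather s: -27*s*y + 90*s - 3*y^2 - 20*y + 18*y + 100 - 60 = s*(90 - 27*y) - 3*y^2 - 2*y + 40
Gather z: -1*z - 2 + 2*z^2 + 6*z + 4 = 2*z^2 + 5*z + 2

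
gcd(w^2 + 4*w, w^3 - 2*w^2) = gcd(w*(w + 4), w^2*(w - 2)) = w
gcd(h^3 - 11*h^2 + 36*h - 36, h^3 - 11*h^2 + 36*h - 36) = h^3 - 11*h^2 + 36*h - 36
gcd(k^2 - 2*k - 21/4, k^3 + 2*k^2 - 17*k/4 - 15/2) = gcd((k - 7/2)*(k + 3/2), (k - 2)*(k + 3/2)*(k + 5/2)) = k + 3/2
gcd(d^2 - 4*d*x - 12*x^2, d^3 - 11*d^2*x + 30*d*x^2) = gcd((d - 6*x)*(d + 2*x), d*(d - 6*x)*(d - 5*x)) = -d + 6*x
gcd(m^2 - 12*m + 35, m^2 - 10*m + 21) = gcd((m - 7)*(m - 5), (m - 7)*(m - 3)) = m - 7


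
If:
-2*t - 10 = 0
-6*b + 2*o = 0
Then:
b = o/3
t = -5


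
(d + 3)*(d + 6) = d^2 + 9*d + 18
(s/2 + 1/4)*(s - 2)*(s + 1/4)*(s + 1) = s^4/2 - s^3/8 - 21*s^2/16 - 13*s/16 - 1/8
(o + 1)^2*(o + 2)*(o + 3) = o^4 + 7*o^3 + 17*o^2 + 17*o + 6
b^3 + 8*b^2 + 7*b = b*(b + 1)*(b + 7)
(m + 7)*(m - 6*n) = m^2 - 6*m*n + 7*m - 42*n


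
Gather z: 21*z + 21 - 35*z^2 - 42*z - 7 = -35*z^2 - 21*z + 14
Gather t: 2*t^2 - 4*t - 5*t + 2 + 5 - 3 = 2*t^2 - 9*t + 4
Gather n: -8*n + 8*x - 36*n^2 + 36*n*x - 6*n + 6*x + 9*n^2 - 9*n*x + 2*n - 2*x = -27*n^2 + n*(27*x - 12) + 12*x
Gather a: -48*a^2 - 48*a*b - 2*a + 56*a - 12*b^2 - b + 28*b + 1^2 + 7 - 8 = -48*a^2 + a*(54 - 48*b) - 12*b^2 + 27*b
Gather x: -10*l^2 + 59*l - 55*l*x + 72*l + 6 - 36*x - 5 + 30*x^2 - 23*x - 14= -10*l^2 + 131*l + 30*x^2 + x*(-55*l - 59) - 13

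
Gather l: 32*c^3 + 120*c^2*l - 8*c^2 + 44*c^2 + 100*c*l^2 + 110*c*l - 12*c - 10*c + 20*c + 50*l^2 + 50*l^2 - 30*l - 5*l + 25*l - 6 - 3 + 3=32*c^3 + 36*c^2 - 2*c + l^2*(100*c + 100) + l*(120*c^2 + 110*c - 10) - 6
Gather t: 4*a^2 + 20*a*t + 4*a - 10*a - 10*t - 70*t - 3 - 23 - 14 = 4*a^2 - 6*a + t*(20*a - 80) - 40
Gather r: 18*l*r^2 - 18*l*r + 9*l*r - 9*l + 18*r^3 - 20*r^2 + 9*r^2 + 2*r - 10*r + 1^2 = -9*l + 18*r^3 + r^2*(18*l - 11) + r*(-9*l - 8) + 1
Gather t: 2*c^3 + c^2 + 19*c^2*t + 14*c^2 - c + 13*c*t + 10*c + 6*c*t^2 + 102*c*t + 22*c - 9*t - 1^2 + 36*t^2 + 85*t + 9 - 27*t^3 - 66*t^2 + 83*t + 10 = 2*c^3 + 15*c^2 + 31*c - 27*t^3 + t^2*(6*c - 30) + t*(19*c^2 + 115*c + 159) + 18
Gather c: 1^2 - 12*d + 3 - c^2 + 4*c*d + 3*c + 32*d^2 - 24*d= -c^2 + c*(4*d + 3) + 32*d^2 - 36*d + 4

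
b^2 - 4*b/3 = b*(b - 4/3)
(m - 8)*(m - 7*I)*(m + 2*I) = m^3 - 8*m^2 - 5*I*m^2 + 14*m + 40*I*m - 112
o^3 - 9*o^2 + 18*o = o*(o - 6)*(o - 3)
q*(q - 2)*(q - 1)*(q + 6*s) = q^4 + 6*q^3*s - 3*q^3 - 18*q^2*s + 2*q^2 + 12*q*s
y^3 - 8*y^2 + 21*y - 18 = (y - 3)^2*(y - 2)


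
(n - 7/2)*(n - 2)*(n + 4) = n^3 - 3*n^2/2 - 15*n + 28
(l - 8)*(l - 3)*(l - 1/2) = l^3 - 23*l^2/2 + 59*l/2 - 12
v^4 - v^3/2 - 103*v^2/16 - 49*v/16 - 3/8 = (v - 3)*(v + 1/4)^2*(v + 2)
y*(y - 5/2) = y^2 - 5*y/2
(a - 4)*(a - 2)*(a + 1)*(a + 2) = a^4 - 3*a^3 - 8*a^2 + 12*a + 16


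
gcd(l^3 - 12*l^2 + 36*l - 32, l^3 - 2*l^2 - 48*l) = l - 8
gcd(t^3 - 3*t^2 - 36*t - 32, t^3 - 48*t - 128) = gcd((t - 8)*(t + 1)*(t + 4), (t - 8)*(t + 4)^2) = t^2 - 4*t - 32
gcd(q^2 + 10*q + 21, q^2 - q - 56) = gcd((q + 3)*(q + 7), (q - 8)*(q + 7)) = q + 7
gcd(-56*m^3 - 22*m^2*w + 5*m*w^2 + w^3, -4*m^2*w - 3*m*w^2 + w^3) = -4*m + w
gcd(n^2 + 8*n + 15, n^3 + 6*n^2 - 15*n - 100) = n + 5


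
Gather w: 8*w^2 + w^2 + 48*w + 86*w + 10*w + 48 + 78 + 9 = 9*w^2 + 144*w + 135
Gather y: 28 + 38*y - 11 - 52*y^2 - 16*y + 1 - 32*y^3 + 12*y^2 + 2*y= -32*y^3 - 40*y^2 + 24*y + 18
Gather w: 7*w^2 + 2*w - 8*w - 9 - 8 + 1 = 7*w^2 - 6*w - 16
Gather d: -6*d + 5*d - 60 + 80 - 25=-d - 5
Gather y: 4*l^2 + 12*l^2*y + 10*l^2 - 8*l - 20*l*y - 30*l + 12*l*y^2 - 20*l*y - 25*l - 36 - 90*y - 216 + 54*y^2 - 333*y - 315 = 14*l^2 - 63*l + y^2*(12*l + 54) + y*(12*l^2 - 40*l - 423) - 567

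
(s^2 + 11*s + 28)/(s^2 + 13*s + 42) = (s + 4)/(s + 6)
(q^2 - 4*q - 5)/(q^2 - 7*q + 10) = (q + 1)/(q - 2)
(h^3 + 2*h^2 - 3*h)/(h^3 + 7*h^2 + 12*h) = (h - 1)/(h + 4)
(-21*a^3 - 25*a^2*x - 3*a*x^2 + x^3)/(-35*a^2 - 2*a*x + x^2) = (3*a^2 + 4*a*x + x^2)/(5*a + x)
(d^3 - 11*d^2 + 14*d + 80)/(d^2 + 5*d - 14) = (d^3 - 11*d^2 + 14*d + 80)/(d^2 + 5*d - 14)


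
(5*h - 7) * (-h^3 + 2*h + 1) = -5*h^4 + 7*h^3 + 10*h^2 - 9*h - 7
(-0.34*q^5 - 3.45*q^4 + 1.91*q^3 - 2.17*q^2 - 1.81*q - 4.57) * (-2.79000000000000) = 0.9486*q^5 + 9.6255*q^4 - 5.3289*q^3 + 6.0543*q^2 + 5.0499*q + 12.7503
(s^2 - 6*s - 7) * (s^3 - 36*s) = s^5 - 6*s^4 - 43*s^3 + 216*s^2 + 252*s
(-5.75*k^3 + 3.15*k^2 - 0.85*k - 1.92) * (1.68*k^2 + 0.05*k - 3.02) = -9.66*k^5 + 5.0045*k^4 + 16.0945*k^3 - 12.7811*k^2 + 2.471*k + 5.7984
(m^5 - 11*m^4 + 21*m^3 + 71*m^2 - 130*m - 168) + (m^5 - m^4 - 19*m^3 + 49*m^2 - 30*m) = 2*m^5 - 12*m^4 + 2*m^3 + 120*m^2 - 160*m - 168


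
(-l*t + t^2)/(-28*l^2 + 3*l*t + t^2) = t*(-l + t)/(-28*l^2 + 3*l*t + t^2)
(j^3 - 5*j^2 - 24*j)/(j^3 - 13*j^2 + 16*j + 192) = j/(j - 8)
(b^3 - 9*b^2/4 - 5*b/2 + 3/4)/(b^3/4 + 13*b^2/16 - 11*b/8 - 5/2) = 4*(4*b^3 - 9*b^2 - 10*b + 3)/(4*b^3 + 13*b^2 - 22*b - 40)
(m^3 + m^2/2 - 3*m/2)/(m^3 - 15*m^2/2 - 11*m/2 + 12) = m/(m - 8)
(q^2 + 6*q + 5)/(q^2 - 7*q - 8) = (q + 5)/(q - 8)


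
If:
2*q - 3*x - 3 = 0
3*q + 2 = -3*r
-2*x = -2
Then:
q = 3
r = -11/3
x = 1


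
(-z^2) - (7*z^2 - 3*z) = -8*z^2 + 3*z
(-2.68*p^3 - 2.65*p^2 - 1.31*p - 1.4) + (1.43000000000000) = -2.68*p^3 - 2.65*p^2 - 1.31*p + 0.03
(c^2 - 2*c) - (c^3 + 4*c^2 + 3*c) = -c^3 - 3*c^2 - 5*c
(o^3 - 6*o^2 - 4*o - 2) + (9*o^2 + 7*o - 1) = o^3 + 3*o^2 + 3*o - 3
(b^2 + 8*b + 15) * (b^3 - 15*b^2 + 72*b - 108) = b^5 - 7*b^4 - 33*b^3 + 243*b^2 + 216*b - 1620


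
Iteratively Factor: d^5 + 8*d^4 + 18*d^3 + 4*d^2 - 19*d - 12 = (d + 1)*(d^4 + 7*d^3 + 11*d^2 - 7*d - 12) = (d - 1)*(d + 1)*(d^3 + 8*d^2 + 19*d + 12) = (d - 1)*(d + 1)*(d + 4)*(d^2 + 4*d + 3) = (d - 1)*(d + 1)*(d + 3)*(d + 4)*(d + 1)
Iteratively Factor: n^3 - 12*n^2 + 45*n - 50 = (n - 2)*(n^2 - 10*n + 25) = (n - 5)*(n - 2)*(n - 5)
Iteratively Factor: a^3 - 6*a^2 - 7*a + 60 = (a - 5)*(a^2 - a - 12) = (a - 5)*(a + 3)*(a - 4)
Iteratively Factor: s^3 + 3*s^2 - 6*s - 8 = (s + 4)*(s^2 - s - 2) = (s + 1)*(s + 4)*(s - 2)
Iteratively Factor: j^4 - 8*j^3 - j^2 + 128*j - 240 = (j + 4)*(j^3 - 12*j^2 + 47*j - 60) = (j - 4)*(j + 4)*(j^2 - 8*j + 15) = (j - 4)*(j - 3)*(j + 4)*(j - 5)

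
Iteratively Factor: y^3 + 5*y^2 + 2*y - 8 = (y + 4)*(y^2 + y - 2) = (y - 1)*(y + 4)*(y + 2)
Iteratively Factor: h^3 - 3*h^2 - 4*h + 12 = (h + 2)*(h^2 - 5*h + 6) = (h - 3)*(h + 2)*(h - 2)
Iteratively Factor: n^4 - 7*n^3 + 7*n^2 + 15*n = (n)*(n^3 - 7*n^2 + 7*n + 15) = n*(n + 1)*(n^2 - 8*n + 15) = n*(n - 5)*(n + 1)*(n - 3)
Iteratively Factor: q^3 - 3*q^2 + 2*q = (q - 2)*(q^2 - q) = q*(q - 2)*(q - 1)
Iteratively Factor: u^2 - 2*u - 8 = (u - 4)*(u + 2)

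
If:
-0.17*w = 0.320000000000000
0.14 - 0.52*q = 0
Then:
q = 0.27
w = -1.88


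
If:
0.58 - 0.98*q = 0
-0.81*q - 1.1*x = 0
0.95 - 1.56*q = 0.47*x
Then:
No Solution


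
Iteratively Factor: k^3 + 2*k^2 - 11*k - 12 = (k + 4)*(k^2 - 2*k - 3) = (k + 1)*(k + 4)*(k - 3)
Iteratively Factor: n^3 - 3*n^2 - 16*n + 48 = (n - 4)*(n^2 + n - 12) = (n - 4)*(n + 4)*(n - 3)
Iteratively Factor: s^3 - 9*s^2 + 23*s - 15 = (s - 5)*(s^2 - 4*s + 3) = (s - 5)*(s - 1)*(s - 3)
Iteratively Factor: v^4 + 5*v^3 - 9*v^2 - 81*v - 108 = (v + 3)*(v^3 + 2*v^2 - 15*v - 36) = (v + 3)^2*(v^2 - v - 12) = (v + 3)^3*(v - 4)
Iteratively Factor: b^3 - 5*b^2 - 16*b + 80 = (b - 4)*(b^2 - b - 20) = (b - 4)*(b + 4)*(b - 5)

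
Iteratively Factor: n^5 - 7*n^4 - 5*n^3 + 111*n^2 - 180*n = (n + 4)*(n^4 - 11*n^3 + 39*n^2 - 45*n) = (n - 3)*(n + 4)*(n^3 - 8*n^2 + 15*n) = (n - 3)^2*(n + 4)*(n^2 - 5*n) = (n - 5)*(n - 3)^2*(n + 4)*(n)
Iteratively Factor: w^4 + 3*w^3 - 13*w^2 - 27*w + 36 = (w - 1)*(w^3 + 4*w^2 - 9*w - 36) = (w - 1)*(w + 3)*(w^2 + w - 12) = (w - 1)*(w + 3)*(w + 4)*(w - 3)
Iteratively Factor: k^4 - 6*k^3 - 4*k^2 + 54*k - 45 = (k - 1)*(k^3 - 5*k^2 - 9*k + 45) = (k - 5)*(k - 1)*(k^2 - 9) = (k - 5)*(k - 3)*(k - 1)*(k + 3)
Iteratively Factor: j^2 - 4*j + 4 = (j - 2)*(j - 2)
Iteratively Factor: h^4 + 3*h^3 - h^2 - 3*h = (h)*(h^3 + 3*h^2 - h - 3) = h*(h + 3)*(h^2 - 1) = h*(h - 1)*(h + 3)*(h + 1)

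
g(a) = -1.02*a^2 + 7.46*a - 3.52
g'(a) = 7.46 - 2.04*a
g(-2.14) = -24.16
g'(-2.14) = 11.83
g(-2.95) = -34.40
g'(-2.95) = 13.48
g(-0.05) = -3.90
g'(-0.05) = 7.56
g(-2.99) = -34.94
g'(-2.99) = 13.56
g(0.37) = -0.90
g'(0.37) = 6.71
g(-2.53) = -28.92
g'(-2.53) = 12.62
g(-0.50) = -7.50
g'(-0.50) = 8.48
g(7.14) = -2.25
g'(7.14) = -7.11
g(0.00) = -3.52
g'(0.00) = 7.46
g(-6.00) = -85.00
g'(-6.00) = 19.70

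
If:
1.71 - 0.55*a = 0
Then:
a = 3.11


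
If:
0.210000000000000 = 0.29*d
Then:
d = 0.72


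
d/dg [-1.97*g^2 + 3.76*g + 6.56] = 3.76 - 3.94*g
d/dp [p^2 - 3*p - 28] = 2*p - 3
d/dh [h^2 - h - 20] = 2*h - 1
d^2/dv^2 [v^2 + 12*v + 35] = 2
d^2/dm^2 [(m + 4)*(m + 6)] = 2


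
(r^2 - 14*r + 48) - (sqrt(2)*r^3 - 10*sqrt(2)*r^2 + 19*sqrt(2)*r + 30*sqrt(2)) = -sqrt(2)*r^3 + r^2 + 10*sqrt(2)*r^2 - 19*sqrt(2)*r - 14*r - 30*sqrt(2) + 48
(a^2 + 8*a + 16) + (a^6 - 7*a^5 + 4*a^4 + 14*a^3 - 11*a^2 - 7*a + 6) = a^6 - 7*a^5 + 4*a^4 + 14*a^3 - 10*a^2 + a + 22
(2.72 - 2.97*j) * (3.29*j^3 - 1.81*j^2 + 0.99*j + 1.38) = -9.7713*j^4 + 14.3245*j^3 - 7.8635*j^2 - 1.4058*j + 3.7536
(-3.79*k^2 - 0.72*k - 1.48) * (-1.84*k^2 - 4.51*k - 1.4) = 6.9736*k^4 + 18.4177*k^3 + 11.2764*k^2 + 7.6828*k + 2.072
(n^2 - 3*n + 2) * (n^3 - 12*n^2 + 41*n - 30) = n^5 - 15*n^4 + 79*n^3 - 177*n^2 + 172*n - 60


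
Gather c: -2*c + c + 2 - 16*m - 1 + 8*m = -c - 8*m + 1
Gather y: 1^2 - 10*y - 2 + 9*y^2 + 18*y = 9*y^2 + 8*y - 1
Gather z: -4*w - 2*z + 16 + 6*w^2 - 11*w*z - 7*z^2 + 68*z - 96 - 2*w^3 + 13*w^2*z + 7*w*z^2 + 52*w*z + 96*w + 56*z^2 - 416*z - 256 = -2*w^3 + 6*w^2 + 92*w + z^2*(7*w + 49) + z*(13*w^2 + 41*w - 350) - 336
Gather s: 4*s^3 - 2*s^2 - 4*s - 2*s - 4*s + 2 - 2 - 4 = 4*s^3 - 2*s^2 - 10*s - 4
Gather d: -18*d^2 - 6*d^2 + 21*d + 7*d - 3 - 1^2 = -24*d^2 + 28*d - 4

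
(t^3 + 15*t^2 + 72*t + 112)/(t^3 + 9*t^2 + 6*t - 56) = (t + 4)/(t - 2)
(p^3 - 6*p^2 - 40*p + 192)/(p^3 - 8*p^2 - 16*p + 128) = (p + 6)/(p + 4)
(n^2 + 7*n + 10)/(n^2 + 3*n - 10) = (n + 2)/(n - 2)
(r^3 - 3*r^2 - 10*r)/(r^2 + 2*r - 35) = r*(r + 2)/(r + 7)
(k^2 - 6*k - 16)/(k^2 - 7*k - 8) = (k + 2)/(k + 1)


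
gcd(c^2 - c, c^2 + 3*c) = c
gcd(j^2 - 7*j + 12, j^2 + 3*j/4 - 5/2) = 1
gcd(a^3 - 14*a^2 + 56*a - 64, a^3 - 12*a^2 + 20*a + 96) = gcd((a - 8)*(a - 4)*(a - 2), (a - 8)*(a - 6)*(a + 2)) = a - 8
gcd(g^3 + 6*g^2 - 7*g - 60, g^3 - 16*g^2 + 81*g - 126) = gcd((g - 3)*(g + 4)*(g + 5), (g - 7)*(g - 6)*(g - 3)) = g - 3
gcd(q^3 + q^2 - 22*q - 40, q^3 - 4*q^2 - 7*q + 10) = q^2 - 3*q - 10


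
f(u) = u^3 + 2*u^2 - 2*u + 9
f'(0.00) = -2.00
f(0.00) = 9.00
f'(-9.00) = 205.00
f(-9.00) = -540.00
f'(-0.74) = -3.32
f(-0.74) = 11.17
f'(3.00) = 37.00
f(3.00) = 48.00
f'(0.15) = -1.33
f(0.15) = 8.75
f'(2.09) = 19.46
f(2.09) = 22.69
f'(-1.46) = -1.45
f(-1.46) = 13.07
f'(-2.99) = 12.86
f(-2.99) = 6.13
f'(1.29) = 8.15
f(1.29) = 11.89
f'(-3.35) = 18.27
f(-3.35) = 0.55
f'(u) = 3*u^2 + 4*u - 2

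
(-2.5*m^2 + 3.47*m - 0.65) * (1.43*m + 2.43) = -3.575*m^3 - 1.1129*m^2 + 7.5026*m - 1.5795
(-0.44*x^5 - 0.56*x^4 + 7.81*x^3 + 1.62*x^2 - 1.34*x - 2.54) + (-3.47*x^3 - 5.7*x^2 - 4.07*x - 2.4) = -0.44*x^5 - 0.56*x^4 + 4.34*x^3 - 4.08*x^2 - 5.41*x - 4.94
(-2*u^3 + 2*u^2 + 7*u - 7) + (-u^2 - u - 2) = -2*u^3 + u^2 + 6*u - 9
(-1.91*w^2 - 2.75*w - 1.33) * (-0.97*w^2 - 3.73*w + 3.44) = 1.8527*w^4 + 9.7918*w^3 + 4.9772*w^2 - 4.4991*w - 4.5752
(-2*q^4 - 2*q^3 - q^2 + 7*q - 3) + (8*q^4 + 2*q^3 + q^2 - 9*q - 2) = 6*q^4 - 2*q - 5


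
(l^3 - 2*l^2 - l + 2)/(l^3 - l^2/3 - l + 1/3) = 3*(l - 2)/(3*l - 1)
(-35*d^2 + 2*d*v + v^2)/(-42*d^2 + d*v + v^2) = (-5*d + v)/(-6*d + v)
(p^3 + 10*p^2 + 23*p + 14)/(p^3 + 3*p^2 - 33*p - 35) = (p + 2)/(p - 5)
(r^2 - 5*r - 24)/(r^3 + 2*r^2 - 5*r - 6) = (r - 8)/(r^2 - r - 2)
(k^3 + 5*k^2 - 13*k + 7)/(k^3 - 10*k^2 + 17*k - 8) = (k + 7)/(k - 8)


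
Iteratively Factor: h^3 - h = (h - 1)*(h^2 + h) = h*(h - 1)*(h + 1)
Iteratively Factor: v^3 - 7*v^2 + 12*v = (v - 3)*(v^2 - 4*v) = (v - 4)*(v - 3)*(v)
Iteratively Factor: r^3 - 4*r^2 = (r)*(r^2 - 4*r) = r^2*(r - 4)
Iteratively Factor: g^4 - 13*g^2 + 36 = (g + 2)*(g^3 - 2*g^2 - 9*g + 18) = (g - 3)*(g + 2)*(g^2 + g - 6) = (g - 3)*(g + 2)*(g + 3)*(g - 2)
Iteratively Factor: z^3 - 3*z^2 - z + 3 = (z - 1)*(z^2 - 2*z - 3) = (z - 3)*(z - 1)*(z + 1)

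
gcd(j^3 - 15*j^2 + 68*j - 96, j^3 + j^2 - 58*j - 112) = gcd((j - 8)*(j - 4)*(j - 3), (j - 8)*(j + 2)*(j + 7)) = j - 8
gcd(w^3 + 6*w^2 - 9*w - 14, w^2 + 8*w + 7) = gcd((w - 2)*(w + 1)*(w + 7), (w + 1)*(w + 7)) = w^2 + 8*w + 7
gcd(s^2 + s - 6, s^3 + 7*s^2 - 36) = s^2 + s - 6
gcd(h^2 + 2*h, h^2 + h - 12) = 1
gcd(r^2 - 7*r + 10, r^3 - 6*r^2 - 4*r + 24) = r - 2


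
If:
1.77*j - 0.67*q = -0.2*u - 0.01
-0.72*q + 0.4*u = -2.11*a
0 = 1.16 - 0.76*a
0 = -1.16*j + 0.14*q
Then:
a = 1.53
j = -2.00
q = -16.60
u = -37.94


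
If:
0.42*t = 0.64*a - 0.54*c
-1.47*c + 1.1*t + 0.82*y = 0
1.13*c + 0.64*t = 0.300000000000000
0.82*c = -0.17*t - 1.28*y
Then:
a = 0.27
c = 0.12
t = 0.25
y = -0.11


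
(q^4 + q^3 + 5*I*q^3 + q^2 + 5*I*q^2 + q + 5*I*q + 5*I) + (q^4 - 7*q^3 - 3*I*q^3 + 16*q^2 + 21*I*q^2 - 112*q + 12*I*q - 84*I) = 2*q^4 - 6*q^3 + 2*I*q^3 + 17*q^2 + 26*I*q^2 - 111*q + 17*I*q - 79*I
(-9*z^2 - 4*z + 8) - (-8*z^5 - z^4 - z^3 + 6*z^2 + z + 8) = 8*z^5 + z^4 + z^3 - 15*z^2 - 5*z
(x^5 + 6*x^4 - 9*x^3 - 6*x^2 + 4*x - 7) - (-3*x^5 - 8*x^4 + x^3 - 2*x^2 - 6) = 4*x^5 + 14*x^4 - 10*x^3 - 4*x^2 + 4*x - 1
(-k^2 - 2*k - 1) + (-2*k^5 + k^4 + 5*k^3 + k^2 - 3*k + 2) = -2*k^5 + k^4 + 5*k^3 - 5*k + 1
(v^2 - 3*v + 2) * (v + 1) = v^3 - 2*v^2 - v + 2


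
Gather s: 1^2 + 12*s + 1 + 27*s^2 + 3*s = 27*s^2 + 15*s + 2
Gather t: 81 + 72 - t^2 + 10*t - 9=-t^2 + 10*t + 144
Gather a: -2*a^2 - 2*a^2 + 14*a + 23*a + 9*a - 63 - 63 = -4*a^2 + 46*a - 126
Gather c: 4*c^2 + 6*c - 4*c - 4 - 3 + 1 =4*c^2 + 2*c - 6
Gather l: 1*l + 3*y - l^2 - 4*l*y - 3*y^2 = -l^2 + l*(1 - 4*y) - 3*y^2 + 3*y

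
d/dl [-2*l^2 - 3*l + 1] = -4*l - 3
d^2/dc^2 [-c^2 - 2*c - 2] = -2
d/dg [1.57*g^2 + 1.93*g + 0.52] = 3.14*g + 1.93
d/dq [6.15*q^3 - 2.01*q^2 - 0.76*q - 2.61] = 18.45*q^2 - 4.02*q - 0.76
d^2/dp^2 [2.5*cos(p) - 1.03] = -2.5*cos(p)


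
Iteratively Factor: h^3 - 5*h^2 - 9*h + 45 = (h + 3)*(h^2 - 8*h + 15) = (h - 3)*(h + 3)*(h - 5)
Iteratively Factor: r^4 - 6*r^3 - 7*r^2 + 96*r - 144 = (r - 4)*(r^3 - 2*r^2 - 15*r + 36) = (r - 4)*(r + 4)*(r^2 - 6*r + 9) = (r - 4)*(r - 3)*(r + 4)*(r - 3)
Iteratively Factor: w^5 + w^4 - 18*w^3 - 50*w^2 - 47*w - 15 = (w - 5)*(w^4 + 6*w^3 + 12*w^2 + 10*w + 3) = (w - 5)*(w + 1)*(w^3 + 5*w^2 + 7*w + 3) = (w - 5)*(w + 1)*(w + 3)*(w^2 + 2*w + 1) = (w - 5)*(w + 1)^2*(w + 3)*(w + 1)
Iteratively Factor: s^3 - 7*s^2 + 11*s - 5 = (s - 1)*(s^2 - 6*s + 5) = (s - 5)*(s - 1)*(s - 1)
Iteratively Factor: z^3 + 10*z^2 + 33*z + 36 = (z + 3)*(z^2 + 7*z + 12) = (z + 3)*(z + 4)*(z + 3)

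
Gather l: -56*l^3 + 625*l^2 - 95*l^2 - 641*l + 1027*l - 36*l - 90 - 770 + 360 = -56*l^3 + 530*l^2 + 350*l - 500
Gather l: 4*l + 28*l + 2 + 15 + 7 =32*l + 24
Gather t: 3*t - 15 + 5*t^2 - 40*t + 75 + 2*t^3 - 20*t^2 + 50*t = 2*t^3 - 15*t^2 + 13*t + 60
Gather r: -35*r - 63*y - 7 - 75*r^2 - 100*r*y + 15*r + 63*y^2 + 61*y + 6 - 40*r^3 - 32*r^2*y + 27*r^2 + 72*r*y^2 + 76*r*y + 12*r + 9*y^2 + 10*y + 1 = -40*r^3 + r^2*(-32*y - 48) + r*(72*y^2 - 24*y - 8) + 72*y^2 + 8*y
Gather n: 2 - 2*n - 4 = -2*n - 2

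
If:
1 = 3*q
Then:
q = 1/3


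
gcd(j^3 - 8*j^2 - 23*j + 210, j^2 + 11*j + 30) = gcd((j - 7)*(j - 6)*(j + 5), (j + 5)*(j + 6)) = j + 5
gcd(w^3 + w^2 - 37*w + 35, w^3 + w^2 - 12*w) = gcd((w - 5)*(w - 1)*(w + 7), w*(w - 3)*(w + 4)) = 1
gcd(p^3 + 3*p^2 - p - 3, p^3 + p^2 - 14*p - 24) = p + 3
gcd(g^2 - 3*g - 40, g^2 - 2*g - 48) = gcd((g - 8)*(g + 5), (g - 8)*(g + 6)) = g - 8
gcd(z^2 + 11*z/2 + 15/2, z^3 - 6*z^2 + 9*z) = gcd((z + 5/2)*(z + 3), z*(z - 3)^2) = 1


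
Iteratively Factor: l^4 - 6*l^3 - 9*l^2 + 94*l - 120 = (l - 3)*(l^3 - 3*l^2 - 18*l + 40) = (l - 3)*(l + 4)*(l^2 - 7*l + 10) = (l - 5)*(l - 3)*(l + 4)*(l - 2)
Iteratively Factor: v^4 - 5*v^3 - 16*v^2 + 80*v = (v - 5)*(v^3 - 16*v) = (v - 5)*(v - 4)*(v^2 + 4*v) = v*(v - 5)*(v - 4)*(v + 4)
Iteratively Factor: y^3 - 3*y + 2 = (y - 1)*(y^2 + y - 2) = (y - 1)*(y + 2)*(y - 1)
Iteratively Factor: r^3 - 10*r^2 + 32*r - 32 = (r - 4)*(r^2 - 6*r + 8) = (r - 4)*(r - 2)*(r - 4)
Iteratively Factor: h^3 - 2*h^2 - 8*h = (h + 2)*(h^2 - 4*h) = (h - 4)*(h + 2)*(h)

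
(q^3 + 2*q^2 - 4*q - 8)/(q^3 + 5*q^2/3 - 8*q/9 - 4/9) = 9*(q^2 - 4)/(9*q^2 - 3*q - 2)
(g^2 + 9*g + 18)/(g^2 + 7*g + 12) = (g + 6)/(g + 4)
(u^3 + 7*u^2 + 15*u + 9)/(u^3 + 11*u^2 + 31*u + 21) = (u + 3)/(u + 7)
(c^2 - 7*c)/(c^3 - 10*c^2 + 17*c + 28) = c/(c^2 - 3*c - 4)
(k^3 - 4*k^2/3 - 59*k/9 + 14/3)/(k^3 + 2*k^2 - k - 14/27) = 3*(k - 3)/(3*k + 1)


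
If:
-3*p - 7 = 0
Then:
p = -7/3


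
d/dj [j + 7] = 1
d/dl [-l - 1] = -1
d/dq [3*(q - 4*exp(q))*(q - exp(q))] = -15*q*exp(q) + 6*q + 24*exp(2*q) - 15*exp(q)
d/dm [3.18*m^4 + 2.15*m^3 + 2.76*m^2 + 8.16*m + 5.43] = 12.72*m^3 + 6.45*m^2 + 5.52*m + 8.16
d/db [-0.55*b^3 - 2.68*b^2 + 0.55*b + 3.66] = -1.65*b^2 - 5.36*b + 0.55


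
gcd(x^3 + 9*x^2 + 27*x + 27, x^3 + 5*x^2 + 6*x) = x + 3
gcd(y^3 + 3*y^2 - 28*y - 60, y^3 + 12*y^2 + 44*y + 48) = y^2 + 8*y + 12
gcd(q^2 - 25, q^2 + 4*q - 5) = q + 5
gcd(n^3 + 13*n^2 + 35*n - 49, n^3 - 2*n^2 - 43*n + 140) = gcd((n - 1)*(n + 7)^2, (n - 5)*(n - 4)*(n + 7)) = n + 7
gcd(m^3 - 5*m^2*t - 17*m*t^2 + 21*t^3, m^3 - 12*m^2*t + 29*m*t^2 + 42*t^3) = -m + 7*t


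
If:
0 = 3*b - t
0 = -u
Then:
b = t/3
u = 0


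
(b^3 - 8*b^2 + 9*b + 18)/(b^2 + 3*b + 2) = (b^2 - 9*b + 18)/(b + 2)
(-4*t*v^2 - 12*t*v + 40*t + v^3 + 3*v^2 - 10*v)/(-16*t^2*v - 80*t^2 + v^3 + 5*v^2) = (v - 2)/(4*t + v)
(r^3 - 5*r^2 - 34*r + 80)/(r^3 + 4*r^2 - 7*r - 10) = (r - 8)/(r + 1)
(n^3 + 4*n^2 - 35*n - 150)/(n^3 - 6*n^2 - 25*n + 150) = (n + 5)/(n - 5)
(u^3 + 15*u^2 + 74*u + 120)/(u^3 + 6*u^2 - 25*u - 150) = (u + 4)/(u - 5)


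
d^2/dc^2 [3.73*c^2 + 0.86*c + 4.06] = 7.46000000000000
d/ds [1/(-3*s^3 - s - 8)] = (9*s^2 + 1)/(3*s^3 + s + 8)^2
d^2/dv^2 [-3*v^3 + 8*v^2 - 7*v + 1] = 16 - 18*v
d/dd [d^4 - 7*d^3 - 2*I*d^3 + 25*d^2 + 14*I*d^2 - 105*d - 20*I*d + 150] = 4*d^3 + d^2*(-21 - 6*I) + d*(50 + 28*I) - 105 - 20*I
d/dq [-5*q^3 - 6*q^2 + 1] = 3*q*(-5*q - 4)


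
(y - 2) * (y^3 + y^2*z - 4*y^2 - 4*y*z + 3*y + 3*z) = y^4 + y^3*z - 6*y^3 - 6*y^2*z + 11*y^2 + 11*y*z - 6*y - 6*z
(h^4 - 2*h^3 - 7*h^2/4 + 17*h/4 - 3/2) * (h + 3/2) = h^5 - h^4/2 - 19*h^3/4 + 13*h^2/8 + 39*h/8 - 9/4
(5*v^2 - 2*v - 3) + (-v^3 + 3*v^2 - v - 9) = -v^3 + 8*v^2 - 3*v - 12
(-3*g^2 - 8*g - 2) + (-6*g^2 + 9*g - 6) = -9*g^2 + g - 8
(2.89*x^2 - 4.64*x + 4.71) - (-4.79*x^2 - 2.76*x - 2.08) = 7.68*x^2 - 1.88*x + 6.79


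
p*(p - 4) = p^2 - 4*p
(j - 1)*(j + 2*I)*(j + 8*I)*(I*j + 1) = I*j^4 - 9*j^3 - I*j^3 + 9*j^2 - 6*I*j^2 - 16*j + 6*I*j + 16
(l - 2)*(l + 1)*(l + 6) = l^3 + 5*l^2 - 8*l - 12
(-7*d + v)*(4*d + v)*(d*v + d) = -28*d^3*v - 28*d^3 - 3*d^2*v^2 - 3*d^2*v + d*v^3 + d*v^2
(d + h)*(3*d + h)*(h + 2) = 3*d^2*h + 6*d^2 + 4*d*h^2 + 8*d*h + h^3 + 2*h^2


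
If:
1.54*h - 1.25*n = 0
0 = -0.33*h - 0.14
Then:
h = -0.42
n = -0.52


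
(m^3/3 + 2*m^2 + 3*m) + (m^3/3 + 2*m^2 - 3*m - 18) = 2*m^3/3 + 4*m^2 - 18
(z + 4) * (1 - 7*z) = -7*z^2 - 27*z + 4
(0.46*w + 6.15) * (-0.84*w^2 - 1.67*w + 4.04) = -0.3864*w^3 - 5.9342*w^2 - 8.4121*w + 24.846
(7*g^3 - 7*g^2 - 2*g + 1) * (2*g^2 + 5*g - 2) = 14*g^5 + 21*g^4 - 53*g^3 + 6*g^2 + 9*g - 2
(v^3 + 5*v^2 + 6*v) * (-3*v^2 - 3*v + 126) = -3*v^5 - 18*v^4 + 93*v^3 + 612*v^2 + 756*v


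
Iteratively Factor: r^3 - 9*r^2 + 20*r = (r)*(r^2 - 9*r + 20) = r*(r - 5)*(r - 4)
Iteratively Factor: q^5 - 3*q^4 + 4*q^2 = (q + 1)*(q^4 - 4*q^3 + 4*q^2) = (q - 2)*(q + 1)*(q^3 - 2*q^2) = q*(q - 2)*(q + 1)*(q^2 - 2*q) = q*(q - 2)^2*(q + 1)*(q)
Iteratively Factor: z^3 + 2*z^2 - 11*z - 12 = (z + 1)*(z^2 + z - 12) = (z + 1)*(z + 4)*(z - 3)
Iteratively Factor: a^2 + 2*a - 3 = (a - 1)*(a + 3)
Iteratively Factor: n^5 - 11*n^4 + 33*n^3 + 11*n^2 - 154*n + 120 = (n - 5)*(n^4 - 6*n^3 + 3*n^2 + 26*n - 24) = (n - 5)*(n + 2)*(n^3 - 8*n^2 + 19*n - 12) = (n - 5)*(n - 1)*(n + 2)*(n^2 - 7*n + 12) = (n - 5)*(n - 3)*(n - 1)*(n + 2)*(n - 4)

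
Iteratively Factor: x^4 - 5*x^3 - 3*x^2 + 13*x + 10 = (x + 1)*(x^3 - 6*x^2 + 3*x + 10) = (x + 1)^2*(x^2 - 7*x + 10) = (x - 2)*(x + 1)^2*(x - 5)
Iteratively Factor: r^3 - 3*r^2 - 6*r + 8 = (r + 2)*(r^2 - 5*r + 4) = (r - 1)*(r + 2)*(r - 4)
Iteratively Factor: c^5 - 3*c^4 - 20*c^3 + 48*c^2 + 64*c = (c - 4)*(c^4 + c^3 - 16*c^2 - 16*c) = (c - 4)*(c + 1)*(c^3 - 16*c) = (c - 4)*(c + 1)*(c + 4)*(c^2 - 4*c) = c*(c - 4)*(c + 1)*(c + 4)*(c - 4)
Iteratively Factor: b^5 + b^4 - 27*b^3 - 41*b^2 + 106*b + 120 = (b + 4)*(b^4 - 3*b^3 - 15*b^2 + 19*b + 30) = (b + 1)*(b + 4)*(b^3 - 4*b^2 - 11*b + 30) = (b - 5)*(b + 1)*(b + 4)*(b^2 + b - 6) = (b - 5)*(b + 1)*(b + 3)*(b + 4)*(b - 2)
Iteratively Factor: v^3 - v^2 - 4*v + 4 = (v - 2)*(v^2 + v - 2) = (v - 2)*(v + 2)*(v - 1)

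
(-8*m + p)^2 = 64*m^2 - 16*m*p + p^2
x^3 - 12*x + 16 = (x - 2)^2*(x + 4)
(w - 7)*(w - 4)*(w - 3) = w^3 - 14*w^2 + 61*w - 84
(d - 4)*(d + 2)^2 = d^3 - 12*d - 16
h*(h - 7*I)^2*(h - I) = h^4 - 15*I*h^3 - 63*h^2 + 49*I*h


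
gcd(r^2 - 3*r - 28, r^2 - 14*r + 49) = r - 7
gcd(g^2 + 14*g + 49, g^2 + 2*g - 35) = g + 7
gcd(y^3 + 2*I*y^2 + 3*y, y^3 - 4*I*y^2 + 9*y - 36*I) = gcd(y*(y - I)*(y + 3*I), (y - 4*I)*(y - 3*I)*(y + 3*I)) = y + 3*I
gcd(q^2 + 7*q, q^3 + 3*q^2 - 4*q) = q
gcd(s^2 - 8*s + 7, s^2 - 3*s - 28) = s - 7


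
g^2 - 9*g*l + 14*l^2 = (g - 7*l)*(g - 2*l)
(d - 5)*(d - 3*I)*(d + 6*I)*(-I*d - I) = -I*d^4 + 3*d^3 + 4*I*d^3 - 12*d^2 - 13*I*d^2 - 15*d + 72*I*d + 90*I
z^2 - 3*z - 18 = (z - 6)*(z + 3)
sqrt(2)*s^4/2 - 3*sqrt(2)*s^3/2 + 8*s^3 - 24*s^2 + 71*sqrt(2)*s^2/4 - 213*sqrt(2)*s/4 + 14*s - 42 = (s - 3)*(s + 7*sqrt(2)/2)*(s + 4*sqrt(2))*(sqrt(2)*s/2 + 1/2)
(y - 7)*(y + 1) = y^2 - 6*y - 7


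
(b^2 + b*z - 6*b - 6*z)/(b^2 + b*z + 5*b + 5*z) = (b - 6)/(b + 5)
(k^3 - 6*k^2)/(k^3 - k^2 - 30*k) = k/(k + 5)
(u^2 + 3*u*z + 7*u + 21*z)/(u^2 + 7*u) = (u + 3*z)/u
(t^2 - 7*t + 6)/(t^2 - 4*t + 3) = (t - 6)/(t - 3)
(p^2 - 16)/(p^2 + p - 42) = (p^2 - 16)/(p^2 + p - 42)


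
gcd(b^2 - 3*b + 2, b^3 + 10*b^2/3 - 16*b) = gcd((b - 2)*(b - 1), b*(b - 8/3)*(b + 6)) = 1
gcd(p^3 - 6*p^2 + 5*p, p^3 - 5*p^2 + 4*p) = p^2 - p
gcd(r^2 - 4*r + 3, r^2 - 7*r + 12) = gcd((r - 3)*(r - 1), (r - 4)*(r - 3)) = r - 3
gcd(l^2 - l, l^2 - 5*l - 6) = 1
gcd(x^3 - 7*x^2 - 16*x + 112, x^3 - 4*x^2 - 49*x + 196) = x^2 - 11*x + 28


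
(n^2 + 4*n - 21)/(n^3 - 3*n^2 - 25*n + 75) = (n + 7)/(n^2 - 25)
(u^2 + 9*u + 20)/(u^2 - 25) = (u + 4)/(u - 5)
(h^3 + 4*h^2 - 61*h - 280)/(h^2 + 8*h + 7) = (h^2 - 3*h - 40)/(h + 1)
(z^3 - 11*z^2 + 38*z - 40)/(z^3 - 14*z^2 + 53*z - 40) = (z^2 - 6*z + 8)/(z^2 - 9*z + 8)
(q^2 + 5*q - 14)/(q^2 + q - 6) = (q + 7)/(q + 3)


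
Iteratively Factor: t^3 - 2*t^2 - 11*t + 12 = (t + 3)*(t^2 - 5*t + 4) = (t - 4)*(t + 3)*(t - 1)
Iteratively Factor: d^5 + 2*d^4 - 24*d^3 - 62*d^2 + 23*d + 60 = (d + 4)*(d^4 - 2*d^3 - 16*d^2 + 2*d + 15) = (d - 5)*(d + 4)*(d^3 + 3*d^2 - d - 3) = (d - 5)*(d - 1)*(d + 4)*(d^2 + 4*d + 3) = (d - 5)*(d - 1)*(d + 1)*(d + 4)*(d + 3)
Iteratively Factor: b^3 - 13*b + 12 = (b + 4)*(b^2 - 4*b + 3) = (b - 3)*(b + 4)*(b - 1)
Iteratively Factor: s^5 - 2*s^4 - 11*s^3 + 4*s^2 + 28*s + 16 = (s - 4)*(s^4 + 2*s^3 - 3*s^2 - 8*s - 4) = (s - 4)*(s + 1)*(s^3 + s^2 - 4*s - 4) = (s - 4)*(s + 1)*(s + 2)*(s^2 - s - 2) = (s - 4)*(s + 1)^2*(s + 2)*(s - 2)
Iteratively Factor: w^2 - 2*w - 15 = (w + 3)*(w - 5)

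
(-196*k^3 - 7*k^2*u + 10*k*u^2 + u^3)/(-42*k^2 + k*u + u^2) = (-28*k^2 + 3*k*u + u^2)/(-6*k + u)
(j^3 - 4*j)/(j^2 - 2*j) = j + 2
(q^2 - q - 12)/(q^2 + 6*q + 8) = (q^2 - q - 12)/(q^2 + 6*q + 8)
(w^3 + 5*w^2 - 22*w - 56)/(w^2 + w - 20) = (w^2 + 9*w + 14)/(w + 5)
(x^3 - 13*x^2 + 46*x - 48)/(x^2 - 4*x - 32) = (x^2 - 5*x + 6)/(x + 4)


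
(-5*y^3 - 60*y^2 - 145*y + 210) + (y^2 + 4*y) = -5*y^3 - 59*y^2 - 141*y + 210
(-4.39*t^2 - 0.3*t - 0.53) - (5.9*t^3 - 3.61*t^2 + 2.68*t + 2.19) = -5.9*t^3 - 0.78*t^2 - 2.98*t - 2.72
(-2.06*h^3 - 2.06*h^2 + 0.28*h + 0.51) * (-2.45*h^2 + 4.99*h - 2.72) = 5.047*h^5 - 5.2324*h^4 - 5.3622*h^3 + 5.7509*h^2 + 1.7833*h - 1.3872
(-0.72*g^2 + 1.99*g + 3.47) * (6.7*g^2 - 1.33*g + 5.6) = -4.824*g^4 + 14.2906*g^3 + 16.5703*g^2 + 6.5289*g + 19.432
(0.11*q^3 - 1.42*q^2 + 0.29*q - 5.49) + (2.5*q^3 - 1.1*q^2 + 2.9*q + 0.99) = 2.61*q^3 - 2.52*q^2 + 3.19*q - 4.5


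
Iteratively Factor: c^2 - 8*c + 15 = (c - 3)*(c - 5)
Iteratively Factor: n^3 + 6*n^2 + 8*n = (n + 4)*(n^2 + 2*n) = (n + 2)*(n + 4)*(n)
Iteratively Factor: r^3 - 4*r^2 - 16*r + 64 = (r - 4)*(r^2 - 16) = (r - 4)*(r + 4)*(r - 4)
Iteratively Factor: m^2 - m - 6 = (m + 2)*(m - 3)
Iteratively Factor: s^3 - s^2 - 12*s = (s + 3)*(s^2 - 4*s) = (s - 4)*(s + 3)*(s)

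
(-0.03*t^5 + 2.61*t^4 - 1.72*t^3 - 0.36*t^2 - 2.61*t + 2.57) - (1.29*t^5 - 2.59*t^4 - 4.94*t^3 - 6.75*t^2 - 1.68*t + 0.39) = -1.32*t^5 + 5.2*t^4 + 3.22*t^3 + 6.39*t^2 - 0.93*t + 2.18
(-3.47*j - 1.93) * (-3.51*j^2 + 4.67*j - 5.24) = 12.1797*j^3 - 9.4306*j^2 + 9.1697*j + 10.1132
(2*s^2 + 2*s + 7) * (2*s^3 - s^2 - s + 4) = 4*s^5 + 2*s^4 + 10*s^3 - s^2 + s + 28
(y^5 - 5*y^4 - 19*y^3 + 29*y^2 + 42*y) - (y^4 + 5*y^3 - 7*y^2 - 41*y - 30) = y^5 - 6*y^4 - 24*y^3 + 36*y^2 + 83*y + 30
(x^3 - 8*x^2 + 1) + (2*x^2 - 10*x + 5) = x^3 - 6*x^2 - 10*x + 6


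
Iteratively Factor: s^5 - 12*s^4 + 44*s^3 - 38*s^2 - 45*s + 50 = (s - 5)*(s^4 - 7*s^3 + 9*s^2 + 7*s - 10) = (s - 5)*(s + 1)*(s^3 - 8*s^2 + 17*s - 10) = (s - 5)^2*(s + 1)*(s^2 - 3*s + 2) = (s - 5)^2*(s - 1)*(s + 1)*(s - 2)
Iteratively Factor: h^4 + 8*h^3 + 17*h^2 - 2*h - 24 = (h - 1)*(h^3 + 9*h^2 + 26*h + 24) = (h - 1)*(h + 3)*(h^2 + 6*h + 8) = (h - 1)*(h + 2)*(h + 3)*(h + 4)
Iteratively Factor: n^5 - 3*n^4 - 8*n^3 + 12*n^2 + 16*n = (n)*(n^4 - 3*n^3 - 8*n^2 + 12*n + 16) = n*(n - 4)*(n^3 + n^2 - 4*n - 4) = n*(n - 4)*(n + 1)*(n^2 - 4) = n*(n - 4)*(n - 2)*(n + 1)*(n + 2)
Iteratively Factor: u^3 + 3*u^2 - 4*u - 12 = (u + 3)*(u^2 - 4) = (u - 2)*(u + 3)*(u + 2)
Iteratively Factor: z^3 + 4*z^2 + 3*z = (z)*(z^2 + 4*z + 3) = z*(z + 3)*(z + 1)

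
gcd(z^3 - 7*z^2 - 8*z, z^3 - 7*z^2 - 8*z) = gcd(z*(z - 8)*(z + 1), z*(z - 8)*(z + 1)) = z^3 - 7*z^2 - 8*z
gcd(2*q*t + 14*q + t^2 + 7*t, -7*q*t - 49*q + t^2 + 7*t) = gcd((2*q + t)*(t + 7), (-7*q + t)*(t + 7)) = t + 7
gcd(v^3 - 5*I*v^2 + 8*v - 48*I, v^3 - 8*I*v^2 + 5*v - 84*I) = v^2 - I*v + 12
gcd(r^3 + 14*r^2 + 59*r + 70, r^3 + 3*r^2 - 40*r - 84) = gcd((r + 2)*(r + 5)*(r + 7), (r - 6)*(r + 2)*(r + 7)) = r^2 + 9*r + 14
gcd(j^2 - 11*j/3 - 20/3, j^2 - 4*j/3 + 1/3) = 1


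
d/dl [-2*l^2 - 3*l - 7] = -4*l - 3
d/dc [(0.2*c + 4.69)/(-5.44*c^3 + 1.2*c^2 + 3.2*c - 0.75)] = (2.176*c^3 + 76.3008*c^2 - 11.256*c - 15.158)/(29.5936*c^6 - 13.056*c^5 - 33.376*c^4 + 15.84*c^3 + 8.44*c^2 - 4.8*c + 0.5625)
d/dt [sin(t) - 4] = cos(t)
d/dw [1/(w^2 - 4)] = -2*w/(w^2 - 4)^2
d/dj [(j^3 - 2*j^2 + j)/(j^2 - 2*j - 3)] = (j^4 - 4*j^3 - 6*j^2 + 12*j - 3)/(j^4 - 4*j^3 - 2*j^2 + 12*j + 9)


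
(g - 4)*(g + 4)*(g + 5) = g^3 + 5*g^2 - 16*g - 80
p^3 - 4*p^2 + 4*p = p*(p - 2)^2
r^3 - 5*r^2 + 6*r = r*(r - 3)*(r - 2)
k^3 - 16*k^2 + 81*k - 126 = (k - 7)*(k - 6)*(k - 3)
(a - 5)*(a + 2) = a^2 - 3*a - 10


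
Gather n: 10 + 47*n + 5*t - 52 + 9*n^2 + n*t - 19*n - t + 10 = 9*n^2 + n*(t + 28) + 4*t - 32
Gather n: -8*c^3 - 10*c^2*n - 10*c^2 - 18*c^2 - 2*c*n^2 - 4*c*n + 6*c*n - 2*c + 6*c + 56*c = -8*c^3 - 28*c^2 - 2*c*n^2 + 60*c + n*(-10*c^2 + 2*c)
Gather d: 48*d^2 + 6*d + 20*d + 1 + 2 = 48*d^2 + 26*d + 3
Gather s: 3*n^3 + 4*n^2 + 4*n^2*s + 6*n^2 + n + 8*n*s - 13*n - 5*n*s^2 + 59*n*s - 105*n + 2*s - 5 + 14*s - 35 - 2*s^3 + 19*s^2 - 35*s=3*n^3 + 10*n^2 - 117*n - 2*s^3 + s^2*(19 - 5*n) + s*(4*n^2 + 67*n - 19) - 40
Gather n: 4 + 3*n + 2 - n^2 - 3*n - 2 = 4 - n^2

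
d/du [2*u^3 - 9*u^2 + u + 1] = 6*u^2 - 18*u + 1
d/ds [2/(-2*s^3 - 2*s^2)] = (3*s + 2)/(s^3*(s + 1)^2)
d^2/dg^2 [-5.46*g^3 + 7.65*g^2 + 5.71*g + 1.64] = 15.3 - 32.76*g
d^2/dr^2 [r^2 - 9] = 2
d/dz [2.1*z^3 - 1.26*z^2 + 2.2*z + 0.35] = 6.3*z^2 - 2.52*z + 2.2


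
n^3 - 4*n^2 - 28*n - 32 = (n - 8)*(n + 2)^2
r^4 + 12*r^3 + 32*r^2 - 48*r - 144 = (r - 2)*(r + 2)*(r + 6)^2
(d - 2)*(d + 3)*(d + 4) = d^3 + 5*d^2 - 2*d - 24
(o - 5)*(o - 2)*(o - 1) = o^3 - 8*o^2 + 17*o - 10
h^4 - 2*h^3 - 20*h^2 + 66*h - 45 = (h - 3)^2*(h - 1)*(h + 5)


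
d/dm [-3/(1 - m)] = -3/(m - 1)^2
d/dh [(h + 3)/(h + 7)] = 4/(h + 7)^2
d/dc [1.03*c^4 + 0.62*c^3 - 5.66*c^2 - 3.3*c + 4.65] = 4.12*c^3 + 1.86*c^2 - 11.32*c - 3.3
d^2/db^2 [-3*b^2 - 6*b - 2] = -6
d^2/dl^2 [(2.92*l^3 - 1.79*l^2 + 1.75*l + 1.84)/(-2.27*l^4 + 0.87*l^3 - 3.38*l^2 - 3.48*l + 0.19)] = (-30.092936*l^9 + 55.342146*l^8 + 5.00262599999996*l^7 + 146.674818*l^6 - 232.447734*l^5 - 100.16958*l^4 - 157.974286*l^3 - 80.271024*l^2 - 135.407556*l - 49.11453)/(11.697083*l^12 - 13.449069*l^11 + 57.404895*l^10 + 13.086801*l^9 + 41.302065*l^8 + 140.539626*l^7 + 50.508371*l^6 + 82.009332*l^5 + 119.984853*l^4 + 28.640835*l^3 - 6.536874*l^2 + 0.376884*l - 0.006859)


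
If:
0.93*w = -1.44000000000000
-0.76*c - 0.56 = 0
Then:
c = -0.74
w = -1.55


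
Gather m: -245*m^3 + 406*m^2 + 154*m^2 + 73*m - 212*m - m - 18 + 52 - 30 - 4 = -245*m^3 + 560*m^2 - 140*m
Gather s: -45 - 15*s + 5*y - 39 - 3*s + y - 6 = -18*s + 6*y - 90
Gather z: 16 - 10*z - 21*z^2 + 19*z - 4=-21*z^2 + 9*z + 12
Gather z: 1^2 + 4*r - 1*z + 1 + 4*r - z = 8*r - 2*z + 2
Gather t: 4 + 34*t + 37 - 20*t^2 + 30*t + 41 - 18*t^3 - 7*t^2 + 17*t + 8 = -18*t^3 - 27*t^2 + 81*t + 90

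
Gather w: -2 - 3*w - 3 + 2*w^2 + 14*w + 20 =2*w^2 + 11*w + 15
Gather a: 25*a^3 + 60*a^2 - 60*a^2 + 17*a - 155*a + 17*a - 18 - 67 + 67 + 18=25*a^3 - 121*a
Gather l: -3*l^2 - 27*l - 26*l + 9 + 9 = -3*l^2 - 53*l + 18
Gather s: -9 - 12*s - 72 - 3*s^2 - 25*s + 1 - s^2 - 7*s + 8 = -4*s^2 - 44*s - 72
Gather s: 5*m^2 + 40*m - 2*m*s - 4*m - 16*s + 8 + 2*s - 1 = 5*m^2 + 36*m + s*(-2*m - 14) + 7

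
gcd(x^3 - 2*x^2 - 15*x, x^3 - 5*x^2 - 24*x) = x^2 + 3*x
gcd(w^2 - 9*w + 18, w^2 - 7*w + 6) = w - 6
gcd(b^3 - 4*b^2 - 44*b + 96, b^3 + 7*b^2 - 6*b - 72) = b + 6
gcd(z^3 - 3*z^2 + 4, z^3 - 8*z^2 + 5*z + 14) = z^2 - z - 2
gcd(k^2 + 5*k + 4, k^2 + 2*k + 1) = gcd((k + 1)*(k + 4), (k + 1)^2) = k + 1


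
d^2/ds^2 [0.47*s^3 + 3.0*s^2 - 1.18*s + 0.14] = 2.82*s + 6.0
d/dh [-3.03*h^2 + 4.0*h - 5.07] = 4.0 - 6.06*h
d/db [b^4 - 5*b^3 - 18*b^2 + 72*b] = 4*b^3 - 15*b^2 - 36*b + 72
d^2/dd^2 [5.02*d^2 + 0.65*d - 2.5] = 10.0400000000000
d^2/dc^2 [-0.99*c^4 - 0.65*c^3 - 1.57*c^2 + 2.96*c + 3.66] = -11.88*c^2 - 3.9*c - 3.14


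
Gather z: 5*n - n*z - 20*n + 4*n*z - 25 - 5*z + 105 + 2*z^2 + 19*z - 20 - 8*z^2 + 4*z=-15*n - 6*z^2 + z*(3*n + 18) + 60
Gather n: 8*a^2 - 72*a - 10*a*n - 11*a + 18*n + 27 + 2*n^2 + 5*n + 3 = 8*a^2 - 83*a + 2*n^2 + n*(23 - 10*a) + 30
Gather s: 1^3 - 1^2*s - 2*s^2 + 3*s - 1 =-2*s^2 + 2*s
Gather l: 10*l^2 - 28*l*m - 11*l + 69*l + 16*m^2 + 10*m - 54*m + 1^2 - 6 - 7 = 10*l^2 + l*(58 - 28*m) + 16*m^2 - 44*m - 12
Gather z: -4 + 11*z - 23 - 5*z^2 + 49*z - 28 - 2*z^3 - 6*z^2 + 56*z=-2*z^3 - 11*z^2 + 116*z - 55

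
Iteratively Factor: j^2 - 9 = (j - 3)*(j + 3)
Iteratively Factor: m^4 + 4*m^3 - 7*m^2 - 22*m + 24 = (m - 1)*(m^3 + 5*m^2 - 2*m - 24) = (m - 2)*(m - 1)*(m^2 + 7*m + 12) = (m - 2)*(m - 1)*(m + 3)*(m + 4)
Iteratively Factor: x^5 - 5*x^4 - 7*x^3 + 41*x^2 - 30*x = (x - 5)*(x^4 - 7*x^2 + 6*x) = (x - 5)*(x - 2)*(x^3 + 2*x^2 - 3*x) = x*(x - 5)*(x - 2)*(x^2 + 2*x - 3) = x*(x - 5)*(x - 2)*(x - 1)*(x + 3)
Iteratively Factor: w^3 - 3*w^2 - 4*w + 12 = (w - 2)*(w^2 - w - 6) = (w - 2)*(w + 2)*(w - 3)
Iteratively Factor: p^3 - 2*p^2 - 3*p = (p - 3)*(p^2 + p) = (p - 3)*(p + 1)*(p)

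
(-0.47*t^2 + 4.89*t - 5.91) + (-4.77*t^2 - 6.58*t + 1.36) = -5.24*t^2 - 1.69*t - 4.55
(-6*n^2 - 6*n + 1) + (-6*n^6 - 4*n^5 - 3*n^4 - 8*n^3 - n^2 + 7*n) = -6*n^6 - 4*n^5 - 3*n^4 - 8*n^3 - 7*n^2 + n + 1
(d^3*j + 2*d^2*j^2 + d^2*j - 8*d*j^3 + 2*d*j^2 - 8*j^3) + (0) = d^3*j + 2*d^2*j^2 + d^2*j - 8*d*j^3 + 2*d*j^2 - 8*j^3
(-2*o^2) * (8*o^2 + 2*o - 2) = -16*o^4 - 4*o^3 + 4*o^2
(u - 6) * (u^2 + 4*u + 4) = u^3 - 2*u^2 - 20*u - 24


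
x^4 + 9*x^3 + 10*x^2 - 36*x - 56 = (x - 2)*(x + 2)^2*(x + 7)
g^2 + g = g*(g + 1)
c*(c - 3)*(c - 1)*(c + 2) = c^4 - 2*c^3 - 5*c^2 + 6*c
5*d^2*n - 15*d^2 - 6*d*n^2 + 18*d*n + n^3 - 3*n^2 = (-5*d + n)*(-d + n)*(n - 3)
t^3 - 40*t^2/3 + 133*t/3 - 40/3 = (t - 8)*(t - 5)*(t - 1/3)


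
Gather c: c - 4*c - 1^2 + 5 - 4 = -3*c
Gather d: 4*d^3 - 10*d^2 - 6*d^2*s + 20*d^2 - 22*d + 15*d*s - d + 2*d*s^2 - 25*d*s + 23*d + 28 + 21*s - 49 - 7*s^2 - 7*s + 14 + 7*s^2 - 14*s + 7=4*d^3 + d^2*(10 - 6*s) + d*(2*s^2 - 10*s)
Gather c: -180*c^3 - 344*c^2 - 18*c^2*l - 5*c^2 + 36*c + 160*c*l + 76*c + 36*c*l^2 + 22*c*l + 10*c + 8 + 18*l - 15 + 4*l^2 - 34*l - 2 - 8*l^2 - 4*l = -180*c^3 + c^2*(-18*l - 349) + c*(36*l^2 + 182*l + 122) - 4*l^2 - 20*l - 9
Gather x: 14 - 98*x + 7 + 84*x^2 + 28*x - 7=84*x^2 - 70*x + 14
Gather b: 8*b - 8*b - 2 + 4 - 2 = 0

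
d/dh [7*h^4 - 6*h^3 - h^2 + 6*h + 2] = 28*h^3 - 18*h^2 - 2*h + 6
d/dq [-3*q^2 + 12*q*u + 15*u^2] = -6*q + 12*u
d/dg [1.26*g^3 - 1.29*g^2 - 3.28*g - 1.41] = 3.78*g^2 - 2.58*g - 3.28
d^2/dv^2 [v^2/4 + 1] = 1/2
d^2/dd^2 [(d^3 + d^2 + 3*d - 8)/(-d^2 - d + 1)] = 8*(-d^3 + 6*d^2 + 3*d + 3)/(d^6 + 3*d^5 - 5*d^3 + 3*d - 1)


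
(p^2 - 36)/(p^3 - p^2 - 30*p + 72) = (p - 6)/(p^2 - 7*p + 12)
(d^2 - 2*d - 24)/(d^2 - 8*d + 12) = (d + 4)/(d - 2)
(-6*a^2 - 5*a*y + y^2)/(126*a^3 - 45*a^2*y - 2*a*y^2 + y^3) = (a + y)/(-21*a^2 + 4*a*y + y^2)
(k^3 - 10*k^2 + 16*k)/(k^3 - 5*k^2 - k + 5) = k*(k^2 - 10*k + 16)/(k^3 - 5*k^2 - k + 5)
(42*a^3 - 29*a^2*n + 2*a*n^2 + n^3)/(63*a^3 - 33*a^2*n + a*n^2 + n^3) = (2*a - n)/(3*a - n)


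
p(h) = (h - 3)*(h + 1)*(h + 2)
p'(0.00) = -7.00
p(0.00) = -6.00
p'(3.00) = 20.00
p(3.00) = 0.00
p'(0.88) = -4.68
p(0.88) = -11.48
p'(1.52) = -0.07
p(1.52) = -13.13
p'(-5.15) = 72.57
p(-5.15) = -106.54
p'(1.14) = -3.10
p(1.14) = -12.50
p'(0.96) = -4.24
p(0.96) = -11.84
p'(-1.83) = 3.05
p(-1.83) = 0.68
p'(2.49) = 11.60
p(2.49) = -7.99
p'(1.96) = 4.52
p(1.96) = -12.19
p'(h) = (h - 3)*(h + 1) + (h - 3)*(h + 2) + (h + 1)*(h + 2) = 3*h^2 - 7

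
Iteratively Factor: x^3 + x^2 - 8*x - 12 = (x + 2)*(x^2 - x - 6) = (x - 3)*(x + 2)*(x + 2)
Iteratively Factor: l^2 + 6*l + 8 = (l + 4)*(l + 2)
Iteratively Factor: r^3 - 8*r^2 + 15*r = (r - 3)*(r^2 - 5*r) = r*(r - 3)*(r - 5)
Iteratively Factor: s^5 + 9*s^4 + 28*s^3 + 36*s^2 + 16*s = (s + 2)*(s^4 + 7*s^3 + 14*s^2 + 8*s) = (s + 2)*(s + 4)*(s^3 + 3*s^2 + 2*s) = s*(s + 2)*(s + 4)*(s^2 + 3*s + 2) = s*(s + 1)*(s + 2)*(s + 4)*(s + 2)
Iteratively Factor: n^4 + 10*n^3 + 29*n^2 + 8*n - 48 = (n + 3)*(n^3 + 7*n^2 + 8*n - 16) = (n + 3)*(n + 4)*(n^2 + 3*n - 4) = (n - 1)*(n + 3)*(n + 4)*(n + 4)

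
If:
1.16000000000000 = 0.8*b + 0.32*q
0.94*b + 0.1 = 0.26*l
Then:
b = 1.45 - 0.4*q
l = 5.62692307692308 - 1.44615384615385*q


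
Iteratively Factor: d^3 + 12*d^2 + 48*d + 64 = (d + 4)*(d^2 + 8*d + 16) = (d + 4)^2*(d + 4)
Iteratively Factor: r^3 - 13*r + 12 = (r + 4)*(r^2 - 4*r + 3) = (r - 1)*(r + 4)*(r - 3)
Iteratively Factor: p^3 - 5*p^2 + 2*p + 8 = (p + 1)*(p^2 - 6*p + 8) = (p - 4)*(p + 1)*(p - 2)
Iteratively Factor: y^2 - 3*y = (y)*(y - 3)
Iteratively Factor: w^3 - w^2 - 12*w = (w - 4)*(w^2 + 3*w) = (w - 4)*(w + 3)*(w)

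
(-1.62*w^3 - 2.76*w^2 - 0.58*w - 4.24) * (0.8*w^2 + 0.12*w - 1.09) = -1.296*w^5 - 2.4024*w^4 + 0.9706*w^3 - 0.4532*w^2 + 0.1234*w + 4.6216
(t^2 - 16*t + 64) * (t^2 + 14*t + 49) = t^4 - 2*t^3 - 111*t^2 + 112*t + 3136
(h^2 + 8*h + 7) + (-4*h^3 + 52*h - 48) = -4*h^3 + h^2 + 60*h - 41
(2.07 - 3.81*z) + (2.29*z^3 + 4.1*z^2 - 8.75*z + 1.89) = 2.29*z^3 + 4.1*z^2 - 12.56*z + 3.96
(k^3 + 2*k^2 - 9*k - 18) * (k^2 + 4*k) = k^5 + 6*k^4 - k^3 - 54*k^2 - 72*k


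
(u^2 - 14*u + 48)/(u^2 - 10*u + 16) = (u - 6)/(u - 2)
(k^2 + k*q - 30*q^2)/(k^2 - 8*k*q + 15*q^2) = (-k - 6*q)/(-k + 3*q)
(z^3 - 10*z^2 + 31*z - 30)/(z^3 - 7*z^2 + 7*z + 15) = (z - 2)/(z + 1)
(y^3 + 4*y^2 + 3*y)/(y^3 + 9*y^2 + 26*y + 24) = y*(y + 1)/(y^2 + 6*y + 8)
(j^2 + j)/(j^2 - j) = (j + 1)/(j - 1)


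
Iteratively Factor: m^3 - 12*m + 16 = (m - 2)*(m^2 + 2*m - 8) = (m - 2)*(m + 4)*(m - 2)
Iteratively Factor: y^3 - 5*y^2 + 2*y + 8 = (y - 4)*(y^2 - y - 2) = (y - 4)*(y - 2)*(y + 1)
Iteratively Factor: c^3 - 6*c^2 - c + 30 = (c + 2)*(c^2 - 8*c + 15) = (c - 3)*(c + 2)*(c - 5)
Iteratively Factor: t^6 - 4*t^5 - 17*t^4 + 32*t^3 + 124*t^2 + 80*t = (t + 2)*(t^5 - 6*t^4 - 5*t^3 + 42*t^2 + 40*t) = (t - 4)*(t + 2)*(t^4 - 2*t^3 - 13*t^2 - 10*t) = (t - 5)*(t - 4)*(t + 2)*(t^3 + 3*t^2 + 2*t) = (t - 5)*(t - 4)*(t + 1)*(t + 2)*(t^2 + 2*t) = t*(t - 5)*(t - 4)*(t + 1)*(t + 2)*(t + 2)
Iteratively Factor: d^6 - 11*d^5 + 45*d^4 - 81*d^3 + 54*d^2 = (d - 2)*(d^5 - 9*d^4 + 27*d^3 - 27*d^2) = d*(d - 2)*(d^4 - 9*d^3 + 27*d^2 - 27*d) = d*(d - 3)*(d - 2)*(d^3 - 6*d^2 + 9*d) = d*(d - 3)^2*(d - 2)*(d^2 - 3*d) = d*(d - 3)^3*(d - 2)*(d)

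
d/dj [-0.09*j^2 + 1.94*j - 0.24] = 1.94 - 0.18*j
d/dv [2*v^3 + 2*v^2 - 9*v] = 6*v^2 + 4*v - 9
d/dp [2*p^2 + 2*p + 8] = 4*p + 2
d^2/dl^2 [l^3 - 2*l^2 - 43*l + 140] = 6*l - 4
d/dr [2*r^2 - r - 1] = 4*r - 1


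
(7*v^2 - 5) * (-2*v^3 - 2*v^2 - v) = -14*v^5 - 14*v^4 + 3*v^3 + 10*v^2 + 5*v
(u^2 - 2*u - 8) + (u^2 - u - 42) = 2*u^2 - 3*u - 50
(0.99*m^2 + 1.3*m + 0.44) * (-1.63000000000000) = -1.6137*m^2 - 2.119*m - 0.7172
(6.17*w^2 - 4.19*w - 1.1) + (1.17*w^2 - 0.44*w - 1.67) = 7.34*w^2 - 4.63*w - 2.77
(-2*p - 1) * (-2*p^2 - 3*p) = 4*p^3 + 8*p^2 + 3*p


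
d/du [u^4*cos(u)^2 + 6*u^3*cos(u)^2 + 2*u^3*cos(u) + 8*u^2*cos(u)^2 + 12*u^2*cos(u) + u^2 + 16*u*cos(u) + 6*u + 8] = -u^4*sin(2*u) - 2*u^3*sin(u) - 6*u^3*sin(2*u) + 4*u^3*cos(u)^2 - 12*u^2*sin(u) - 8*u^2*sin(2*u) + 18*u^2*cos(u)^2 + 6*u^2*cos(u) - 16*u*sin(u) + 16*u*cos(u)^2 + 24*u*cos(u) + 2*u + 16*cos(u) + 6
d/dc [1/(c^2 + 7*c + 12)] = (-2*c - 7)/(c^2 + 7*c + 12)^2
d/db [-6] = 0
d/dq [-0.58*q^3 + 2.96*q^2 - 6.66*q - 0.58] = -1.74*q^2 + 5.92*q - 6.66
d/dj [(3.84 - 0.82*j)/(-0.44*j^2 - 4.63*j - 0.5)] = (-0.3608*j^2 + 3.3792*j + 18.1892)/(0.1936*j^4 + 4.0744*j^3 + 21.8769*j^2 + 4.63*j + 0.25)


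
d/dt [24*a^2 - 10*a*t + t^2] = -10*a + 2*t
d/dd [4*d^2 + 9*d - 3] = 8*d + 9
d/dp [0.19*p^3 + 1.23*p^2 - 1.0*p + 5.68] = 0.57*p^2 + 2.46*p - 1.0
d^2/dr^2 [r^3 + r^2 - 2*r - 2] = 6*r + 2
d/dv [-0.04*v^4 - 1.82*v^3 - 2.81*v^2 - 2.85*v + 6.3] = -0.16*v^3 - 5.46*v^2 - 5.62*v - 2.85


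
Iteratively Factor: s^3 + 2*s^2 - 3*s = (s)*(s^2 + 2*s - 3) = s*(s + 3)*(s - 1)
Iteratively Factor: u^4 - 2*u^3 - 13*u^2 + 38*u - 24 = (u - 3)*(u^3 + u^2 - 10*u + 8) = (u - 3)*(u - 1)*(u^2 + 2*u - 8) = (u - 3)*(u - 2)*(u - 1)*(u + 4)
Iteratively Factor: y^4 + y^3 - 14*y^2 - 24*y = (y)*(y^3 + y^2 - 14*y - 24) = y*(y + 3)*(y^2 - 2*y - 8) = y*(y - 4)*(y + 3)*(y + 2)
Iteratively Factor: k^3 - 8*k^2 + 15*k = (k - 5)*(k^2 - 3*k) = (k - 5)*(k - 3)*(k)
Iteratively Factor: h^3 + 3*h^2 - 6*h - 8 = (h + 4)*(h^2 - h - 2) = (h - 2)*(h + 4)*(h + 1)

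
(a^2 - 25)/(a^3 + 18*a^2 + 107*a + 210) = (a - 5)/(a^2 + 13*a + 42)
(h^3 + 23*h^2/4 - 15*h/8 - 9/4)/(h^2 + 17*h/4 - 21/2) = (8*h^2 - 2*h - 3)/(2*(4*h - 7))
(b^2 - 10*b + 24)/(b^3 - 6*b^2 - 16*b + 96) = 1/(b + 4)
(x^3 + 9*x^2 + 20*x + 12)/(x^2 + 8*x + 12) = x + 1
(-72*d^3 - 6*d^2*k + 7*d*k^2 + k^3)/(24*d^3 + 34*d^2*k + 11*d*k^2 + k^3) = (-3*d + k)/(d + k)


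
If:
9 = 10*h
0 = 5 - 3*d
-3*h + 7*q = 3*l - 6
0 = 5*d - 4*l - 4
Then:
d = 5/3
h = 9/10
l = 13/12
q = -1/140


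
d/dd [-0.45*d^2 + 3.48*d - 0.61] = 3.48 - 0.9*d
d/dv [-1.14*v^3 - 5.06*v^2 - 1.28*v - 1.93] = -3.42*v^2 - 10.12*v - 1.28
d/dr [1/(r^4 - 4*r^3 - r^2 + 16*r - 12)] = 2*(-2*r^3 + 6*r^2 + r - 8)/(-r^4 + 4*r^3 + r^2 - 16*r + 12)^2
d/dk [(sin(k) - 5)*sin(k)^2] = (3*sin(k) - 10)*sin(k)*cos(k)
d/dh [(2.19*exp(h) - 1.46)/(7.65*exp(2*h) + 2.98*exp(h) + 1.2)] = (-16.7535*exp(2*h) + 22.338*exp(h) + 6.9788)*exp(h)/(58.5225*exp(4*h) + 45.594*exp(3*h) + 27.2404*exp(2*h) + 7.152*exp(h) + 1.44)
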